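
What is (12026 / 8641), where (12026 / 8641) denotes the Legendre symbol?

(12026 / 8641)
  = (3385 / 8641)    [12026 ≡ 3385 mod 8641]
  = (8641 / 3385)    [QR: 3385 ≡ 1 mod 4, sign kept]
  = (1871 / 3385)    [8641 ≡ 1871 mod 3385]
  = (3385 / 1871)    [QR: 3385 ≡ 1 mod 4, sign kept]
  = (1514 / 1871)    [3385 ≡ 1514 mod 1871]
  = (757 / 1871)    [1871 ≡ 7 mod 8 ⇒ (2 / 1871) = +1]
  = (1871 / 757)    [QR: 757 ≡ 1 mod 4, sign kept]
  = (357 / 757)    [1871 ≡ 357 mod 757]
  = (757 / 357)    [QR: 357 ≡ 1 mod 4, sign kept]
  = (43 / 357)    [757 ≡ 43 mod 357]
  = (357 / 43)    [QR: 357 ≡ 1 mod 4, sign kept]
  = (13 / 43)    [357 ≡ 13 mod 43]
  = (43 / 13)    [QR: 13 ≡ 1 mod 4, sign kept]
  = (4 / 13)    [43 ≡ 4 mod 13]
  = (1 / 13)    [13 ≡ 5 mod 8 ⇒ (2 / 13)^2 = +1]
  = 1    [(1 / 13) = 1]

1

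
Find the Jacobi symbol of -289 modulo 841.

(-289/841)
  = (552/841)    [-289 ≡ 552 mod 841]
  = (69/841)    [841 ≡ 1 mod 8 ⇒ (2/841)^3 = +1]
  = (841/69)    [QR: 69 ≡ 1 mod 4, sign kept]
  = (13/69)    [841 ≡ 13 mod 69]
  = (69/13)    [QR: 13 ≡ 1 mod 4, sign kept]
  = (4/13)    [69 ≡ 4 mod 13]
  = (1/13)    [13 ≡ 5 mod 8 ⇒ (2/13)^2 = +1]
  = 1    [(1/13) = 1]

1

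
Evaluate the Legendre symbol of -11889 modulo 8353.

1

Pull out -1: (-11889/8353) = (-1/8353)·(11889/8353). Since 8353 ≡ 1 (mod 4), (-1/8353) = +1. Now have (11889/8353).
Reduce the numerator: 11889 ≡ 3536 (mod 8353), so (11889/8353) = (3536/8353).
Factor out 2: 3536 = 2^4·221. Since 8353 ≡ 1 (mod 8), (2/8353) = +1, and (2/8353)^4 = +1. Now have (221/8353).
221 ≡ 1 (mod 4), so quadratic reciprocity gives (221/8353) = (8353/221). Reduce: 8353 ≡ 176 (mod 221). Now have (176/221).
Factor out 2: 176 = 2^4·11. Since 221 ≡ 5 (mod 8), (2/221) = -1, and (2/221)^4 = +1. Now have (11/221).
221 ≡ 1 (mod 4), so quadratic reciprocity gives (11/221) = (221/11). Reduce: 221 ≡ 1 (mod 11). Now have (1/11).
(1/11) = 1. Collecting the sign factors: 1.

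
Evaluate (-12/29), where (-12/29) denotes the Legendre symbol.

-1

Pull out -1: (-12/29) = (-1/29)·(12/29). Since 29 ≡ 1 (mod 4), (-1/29) = +1. Now have (12/29).
Factor out 2: 12 = 2^2·3. Since 29 ≡ 5 (mod 8), (2/29) = -1, and (2/29)^2 = +1. Now have (3/29).
29 ≡ 1 (mod 4), so quadratic reciprocity gives (3/29) = (29/3). Reduce: 29 ≡ 2 (mod 3). Now have (2/3).
Factor out 2: 2 = 2. Since 3 ≡ 3 (mod 8), (2/3) = -1. Now have -(1/3).
(1/3) = 1. Collecting the sign factors: -1.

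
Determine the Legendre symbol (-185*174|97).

-1

By multiplicativity, (-185·174|97) = (-185|97)·(174|97).
First factor (-185|97):
(-185|97)
  = (9|97)    [-185 ≡ 9 mod 97]
  = (97|9)    [QR: 9 ≡ 1 mod 4, sign kept]
  = (7|9)    [97 ≡ 7 mod 9]
  = (9|7)    [QR: 9 ≡ 1 mod 4, sign kept]
  = (2|7)    [9 ≡ 2 mod 7]
  = (1|7)    [7 ≡ 7 mod 8 ⇒ (2|7) = +1]
  = 1    [(1|7) = 1]
Second factor (174|97):
(174|97)
  = (77|97)    [174 ≡ 77 mod 97]
  = (97|77)    [QR: 77 ≡ 1 mod 4, sign kept]
  = (20|77)    [97 ≡ 20 mod 77]
  = (5|77)    [77 ≡ 5 mod 8 ⇒ (2|77)^2 = +1]
  = (77|5)    [QR: 5 ≡ 1 mod 4, sign kept]
  = (2|5)    [77 ≡ 2 mod 5]
  = -(1|5)    [5 ≡ 5 mod 8 ⇒ (2|5) = -1]
  = -1    [(1|5) = 1]
Product: (1)·(-1) = -1.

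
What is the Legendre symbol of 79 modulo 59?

1

Reduce the numerator: 79 ≡ 20 (mod 59), so (79/59) = (20/59).
Factor out 2: 20 = 2^2·5. Since 59 ≡ 3 (mod 8), (2/59) = -1, and (2/59)^2 = +1. Now have (5/59).
5 ≡ 1 (mod 4), so quadratic reciprocity gives (5/59) = (59/5). Reduce: 59 ≡ 4 (mod 5). Now have (4/5).
Factor out 2: 4 = 2^2. Since 5 ≡ 5 (mod 8), (2/5) = -1, and (2/5)^2 = +1. Now have (1/5).
(1/5) = 1. Collecting the sign factors: 1.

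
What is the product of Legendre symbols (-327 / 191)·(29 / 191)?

By multiplicativity, (-327·29 / 191) = (-327 / 191)·(29 / 191).
First factor (-327 / 191):
Pull out -1: (-327 / 191) = (-1 / 191)·(327 / 191). Since 191 ≡ 3 (mod 4), (-1 / 191) = -1. Now have -(327 / 191).
Reduce the numerator: 327 ≡ 136 (mod 191), so (327 / 191) = (136 / 191).
Factor out 2: 136 = 2^3·17. Since 191 ≡ 7 (mod 8), (2 / 191) = +1, and (2 / 191)^3 = +1. Now have -(17 / 191).
17 ≡ 1 (mod 4), so quadratic reciprocity gives (17 / 191) = (191 / 17). Reduce: 191 ≡ 4 (mod 17). Now have -(4 / 17).
Factor out 2: 4 = 2^2. Since 17 ≡ 1 (mod 8), (2 / 17) = +1, and (2 / 17)^2 = +1. Now have -(1 / 17).
(1 / 17) = 1. Collecting the sign factors: -1.
Second factor (29 / 191):
29 ≡ 1 (mod 4), so quadratic reciprocity gives (29 / 191) = (191 / 29). Reduce: 191 ≡ 17 (mod 29). Now have (17 / 29).
17 ≡ 1 (mod 4), so quadratic reciprocity gives (17 / 29) = (29 / 17). Reduce: 29 ≡ 12 (mod 17). Now have (12 / 17).
Factor out 2: 12 = 2^2·3. Since 17 ≡ 1 (mod 8), (2 / 17) = +1, and (2 / 17)^2 = +1. Now have (3 / 17).
17 ≡ 1 (mod 4), so quadratic reciprocity gives (3 / 17) = (17 / 3). Reduce: 17 ≡ 2 (mod 3). Now have (2 / 3).
Factor out 2: 2 = 2. Since 3 ≡ 3 (mod 8), (2 / 3) = -1. Now have -(1 / 3).
(1 / 3) = 1. Collecting the sign factors: -1.
Product: (-1)·(-1) = 1.

1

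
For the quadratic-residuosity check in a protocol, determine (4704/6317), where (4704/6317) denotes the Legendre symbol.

1

(4704/6317)
  = -(147/6317)    [6317 ≡ 5 mod 8 ⇒ (2/6317)^5 = -1]
  = -(6317/147)    [QR: 6317 ≡ 1 mod 4, sign kept]
  = -(143/147)    [6317 ≡ 143 mod 147]
  = (147/143)    [QR: both ≡ 3 mod 4, sign flips]
  = (4/143)    [147 ≡ 4 mod 143]
  = (1/143)    [143 ≡ 7 mod 8 ⇒ (2/143)^2 = +1]
  = 1    [(1/143) = 1]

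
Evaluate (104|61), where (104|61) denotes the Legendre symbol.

-1

Reduce the numerator: 104 ≡ 43 (mod 61), so (104|61) = (43|61).
61 ≡ 1 (mod 4), so quadratic reciprocity gives (43|61) = (61|43). Reduce: 61 ≡ 18 (mod 43). Now have (18|43).
Factor out 2: 18 = 2·9. Since 43 ≡ 3 (mod 8), (2|43) = -1. Now have -(9|43).
9 ≡ 1 (mod 4), so quadratic reciprocity gives (9|43) = (43|9). Reduce: 43 ≡ 7 (mod 9). Now have -(7|9).
9 ≡ 1 (mod 4), so quadratic reciprocity gives (7|9) = (9|7). Reduce: 9 ≡ 2 (mod 7). Now have -(2|7).
Factor out 2: 2 = 2. Since 7 ≡ 7 (mod 8), (2|7) = +1. Now have -(1|7).
(1|7) = 1. Collecting the sign factors: -1.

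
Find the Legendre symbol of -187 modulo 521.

-1

(-187/521)
  = (334/521)    [-187 ≡ 334 mod 521]
  = (167/521)    [521 ≡ 1 mod 8 ⇒ (2/521) = +1]
  = (521/167)    [QR: 521 ≡ 1 mod 4, sign kept]
  = (20/167)    [521 ≡ 20 mod 167]
  = (5/167)    [167 ≡ 7 mod 8 ⇒ (2/167)^2 = +1]
  = (167/5)    [QR: 5 ≡ 1 mod 4, sign kept]
  = (2/5)    [167 ≡ 2 mod 5]
  = -(1/5)    [5 ≡ 5 mod 8 ⇒ (2/5) = -1]
  = -1    [(1/5) = 1]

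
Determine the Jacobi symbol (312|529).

1

Factor out 2: 312 = 2^3·39. Since 529 ≡ 1 (mod 8), (2|529) = +1, and (2|529)^3 = +1. Now have (39|529).
529 ≡ 1 (mod 4), so quadratic reciprocity gives (39|529) = (529|39). Reduce: 529 ≡ 22 (mod 39). Now have (22|39).
Factor out 2: 22 = 2·11. Since 39 ≡ 7 (mod 8), (2|39) = +1. Now have (11|39).
Both 11 ≡ 3 and 39 ≡ 3 (mod 4), so reciprocity gives (11|39) = -(39|11). Reduce: 39 ≡ 6 (mod 11). Now have -(6|11).
Factor out 2: 6 = 2·3. Since 11 ≡ 3 (mod 8), (2|11) = -1. Now have (3|11).
Both 3 ≡ 3 and 11 ≡ 3 (mod 4), so reciprocity gives (3|11) = -(11|3). Reduce: 11 ≡ 2 (mod 3). Now have -(2|3).
Factor out 2: 2 = 2. Since 3 ≡ 3 (mod 8), (2|3) = -1. Now have (1|3).
(1|3) = 1. Collecting the sign factors: 1.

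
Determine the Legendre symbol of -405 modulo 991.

Reduce the numerator: -405 ≡ 586 (mod 991), so (-405/991) = (586/991).
Factor out 2: 586 = 2·293. Since 991 ≡ 7 (mod 8), (2/991) = +1. Now have (293/991).
293 ≡ 1 (mod 4), so quadratic reciprocity gives (293/991) = (991/293). Reduce: 991 ≡ 112 (mod 293). Now have (112/293).
Factor out 2: 112 = 2^4·7. Since 293 ≡ 5 (mod 8), (2/293) = -1, and (2/293)^4 = +1. Now have (7/293).
293 ≡ 1 (mod 4), so quadratic reciprocity gives (7/293) = (293/7). Reduce: 293 ≡ 6 (mod 7). Now have (6/7).
Factor out 2: 6 = 2·3. Since 7 ≡ 7 (mod 8), (2/7) = +1. Now have (3/7).
Both 3 ≡ 3 and 7 ≡ 3 (mod 4), so reciprocity gives (3/7) = -(7/3). Reduce: 7 ≡ 1 (mod 3). Now have -(1/3).
(1/3) = 1. Collecting the sign factors: -1.

-1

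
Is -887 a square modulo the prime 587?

Reduce the numerator: -887 ≡ 287 (mod 587), so (-887|587) = (287|587).
Both 287 ≡ 3 and 587 ≡ 3 (mod 4), so reciprocity gives (287|587) = -(587|287). Reduce: 587 ≡ 13 (mod 287). Now have -(13|287).
13 ≡ 1 (mod 4), so quadratic reciprocity gives (13|287) = (287|13). Reduce: 287 ≡ 1 (mod 13). Now have -(1|13).
(1|13) = 1. Collecting the sign factors: -1.
(-887|587) = -1, and 587 is prime, so -887 is not a quadratic residue mod 587.

no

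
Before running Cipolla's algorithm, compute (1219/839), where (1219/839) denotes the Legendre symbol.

1

Reduce the numerator: 1219 ≡ 380 (mod 839), so (1219/839) = (380/839).
Factor out 2: 380 = 2^2·95. Since 839 ≡ 7 (mod 8), (2/839) = +1, and (2/839)^2 = +1. Now have (95/839).
Both 95 ≡ 3 and 839 ≡ 3 (mod 4), so reciprocity gives (95/839) = -(839/95). Reduce: 839 ≡ 79 (mod 95). Now have -(79/95).
Both 79 ≡ 3 and 95 ≡ 3 (mod 4), so reciprocity gives (79/95) = -(95/79). Reduce: 95 ≡ 16 (mod 79). Now have (16/79).
Factor out 2: 16 = 2^4. Since 79 ≡ 7 (mod 8), (2/79) = +1, and (2/79)^4 = +1. Now have (1/79).
(1/79) = 1. Collecting the sign factors: 1.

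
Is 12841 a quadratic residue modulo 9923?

(12841/9923)
  = (2918/9923)    [12841 ≡ 2918 mod 9923]
  = -(1459/9923)    [9923 ≡ 3 mod 8 ⇒ (2/9923) = -1]
  = (9923/1459)    [QR: both ≡ 3 mod 4, sign flips]
  = (1169/1459)    [9923 ≡ 1169 mod 1459]
  = (1459/1169)    [QR: 1169 ≡ 1 mod 4, sign kept]
  = (290/1169)    [1459 ≡ 290 mod 1169]
  = (145/1169)    [1169 ≡ 1 mod 8 ⇒ (2/1169) = +1]
  = (1169/145)    [QR: 145 ≡ 1 mod 4, sign kept]
  = (9/145)    [1169 ≡ 9 mod 145]
  = (145/9)    [QR: 9 ≡ 1 mod 4, sign kept]
  = (1/9)    [145 ≡ 1 mod 9]
  = 1    [(1/9) = 1]
(12841/9923) = 1, and 9923 is prime, so 12841 is a quadratic residue mod 9923.

yes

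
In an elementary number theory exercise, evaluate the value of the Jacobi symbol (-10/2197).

Reduce the numerator: -10 ≡ 2187 (mod 2197), so (-10/2197) = (2187/2197).
2197 ≡ 1 (mod 4), so quadratic reciprocity gives (2187/2197) = (2197/2187). Reduce: 2197 ≡ 10 (mod 2187). Now have (10/2187).
Factor out 2: 10 = 2·5. Since 2187 ≡ 3 (mod 8), (2/2187) = -1. Now have -(5/2187).
5 ≡ 1 (mod 4), so quadratic reciprocity gives (5/2187) = (2187/5). Reduce: 2187 ≡ 2 (mod 5). Now have -(2/5).
Factor out 2: 2 = 2. Since 5 ≡ 5 (mod 8), (2/5) = -1. Now have (1/5).
(1/5) = 1. Collecting the sign factors: 1.

1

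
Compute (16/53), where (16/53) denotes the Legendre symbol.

1

Factor out 2: 16 = 2^4. Since 53 ≡ 5 (mod 8), (2/53) = -1, and (2/53)^4 = +1. Now have (1/53).
(1/53) = 1. Collecting the sign factors: 1.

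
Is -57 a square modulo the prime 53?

(-57|53)
  = (49|53)    [-57 ≡ 49 mod 53]
  = (53|49)    [QR: 49 ≡ 1 mod 4, sign kept]
  = (4|49)    [53 ≡ 4 mod 49]
  = (1|49)    [49 ≡ 1 mod 8 ⇒ (2|49)^2 = +1]
  = 1    [(1|49) = 1]
The Legendre symbol is 1, so x^2 ≡ -57 (mod 53) has solution.

yes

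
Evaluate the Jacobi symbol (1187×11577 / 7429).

0

By multiplicativity, (1187·11577 / 7429) = (1187 / 7429)·(11577 / 7429).
First factor (1187 / 7429):
7429 ≡ 1 (mod 4), so quadratic reciprocity gives (1187 / 7429) = (7429 / 1187). Reduce: 7429 ≡ 307 (mod 1187). Now have (307 / 1187).
Both 307 ≡ 3 and 1187 ≡ 3 (mod 4), so reciprocity gives (307 / 1187) = -(1187 / 307). Reduce: 1187 ≡ 266 (mod 307). Now have -(266 / 307).
Factor out 2: 266 = 2·133. Since 307 ≡ 3 (mod 8), (2 / 307) = -1. Now have (133 / 307).
133 ≡ 1 (mod 4), so quadratic reciprocity gives (133 / 307) = (307 / 133). Reduce: 307 ≡ 41 (mod 133). Now have (41 / 133).
41 ≡ 1 (mod 4), so quadratic reciprocity gives (41 / 133) = (133 / 41). Reduce: 133 ≡ 10 (mod 41). Now have (10 / 41).
Factor out 2: 10 = 2·5. Since 41 ≡ 1 (mod 8), (2 / 41) = +1. Now have (5 / 41).
5 ≡ 1 (mod 4), so quadratic reciprocity gives (5 / 41) = (41 / 5). Reduce: 41 ≡ 1 (mod 5). Now have (1 / 5).
(1 / 5) = 1. Collecting the sign factors: 1.
Second factor (11577 / 7429):
Reduce the numerator: 11577 ≡ 4148 (mod 7429), so (11577 / 7429) = (4148 / 7429).
Factor out 2: 4148 = 2^2·1037. Since 7429 ≡ 5 (mod 8), (2 / 7429) = -1, and (2 / 7429)^2 = +1. Now have (1037 / 7429).
1037 ≡ 1 (mod 4), so quadratic reciprocity gives (1037 / 7429) = (7429 / 1037). Reduce: 7429 ≡ 170 (mod 1037). Now have (170 / 1037).
Factor out 2: 170 = 2·85. Since 1037 ≡ 5 (mod 8), (2 / 1037) = -1. Now have -(85 / 1037).
85 ≡ 1 (mod 4), so quadratic reciprocity gives (85 / 1037) = (1037 / 85). Reduce: 1037 ≡ 17 (mod 85). Now have -(17 / 85).
17 ≡ 1 (mod 4), so quadratic reciprocity gives (17 / 85) = (85 / 17). Reduce: 85 ≡ 0 (mod 17). Now have -(0 / 17).
The numerator is now 0 with denominator 17 > 1: the symbol is 0.
Product: (1)·(0) = 0.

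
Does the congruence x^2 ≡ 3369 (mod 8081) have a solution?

no

(3369/8081)
  = (8081/3369)    [QR: 3369 ≡ 1 mod 4, sign kept]
  = (1343/3369)    [8081 ≡ 1343 mod 3369]
  = (3369/1343)    [QR: 3369 ≡ 1 mod 4, sign kept]
  = (683/1343)    [3369 ≡ 683 mod 1343]
  = -(1343/683)    [QR: both ≡ 3 mod 4, sign flips]
  = -(660/683)    [1343 ≡ 660 mod 683]
  = -(165/683)    [683 ≡ 3 mod 8 ⇒ (2/683)^2 = +1]
  = -(683/165)    [QR: 165 ≡ 1 mod 4, sign kept]
  = -(23/165)    [683 ≡ 23 mod 165]
  = -(165/23)    [QR: 165 ≡ 1 mod 4, sign kept]
  = -(4/23)    [165 ≡ 4 mod 23]
  = -(1/23)    [23 ≡ 7 mod 8 ⇒ (2/23)^2 = +1]
  = -1    [(1/23) = 1]
(3369/8081) = -1, and 8081 is prime, so 3369 is not a quadratic residue mod 8081.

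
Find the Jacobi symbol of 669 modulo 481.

(669 / 481)
  = (188 / 481)    [669 ≡ 188 mod 481]
  = (47 / 481)    [481 ≡ 1 mod 8 ⇒ (2 / 481)^2 = +1]
  = (481 / 47)    [QR: 481 ≡ 1 mod 4, sign kept]
  = (11 / 47)    [481 ≡ 11 mod 47]
  = -(47 / 11)    [QR: both ≡ 3 mod 4, sign flips]
  = -(3 / 11)    [47 ≡ 3 mod 11]
  = (11 / 3)    [QR: both ≡ 3 mod 4, sign flips]
  = (2 / 3)    [11 ≡ 2 mod 3]
  = -(1 / 3)    [3 ≡ 3 mod 8 ⇒ (2 / 3) = -1]
  = -1    [(1 / 3) = 1]

-1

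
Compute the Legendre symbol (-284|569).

1

Pull out -1: (-284|569) = (-1|569)·(284|569). Since 569 ≡ 1 (mod 4), (-1|569) = +1. Now have (284|569).
Factor out 2: 284 = 2^2·71. Since 569 ≡ 1 (mod 8), (2|569) = +1, and (2|569)^2 = +1. Now have (71|569).
569 ≡ 1 (mod 4), so quadratic reciprocity gives (71|569) = (569|71). Reduce: 569 ≡ 1 (mod 71). Now have (1|71).
(1|71) = 1. Collecting the sign factors: 1.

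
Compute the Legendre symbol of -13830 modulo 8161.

Pull out -1: (-13830 / 8161) = (-1 / 8161)·(13830 / 8161). Since 8161 ≡ 1 (mod 4), (-1 / 8161) = +1. Now have (13830 / 8161).
Reduce the numerator: 13830 ≡ 5669 (mod 8161), so (13830 / 8161) = (5669 / 8161).
5669 ≡ 1 (mod 4), so quadratic reciprocity gives (5669 / 8161) = (8161 / 5669). Reduce: 8161 ≡ 2492 (mod 5669). Now have (2492 / 5669).
Factor out 2: 2492 = 2^2·623. Since 5669 ≡ 5 (mod 8), (2 / 5669) = -1, and (2 / 5669)^2 = +1. Now have (623 / 5669).
5669 ≡ 1 (mod 4), so quadratic reciprocity gives (623 / 5669) = (5669 / 623). Reduce: 5669 ≡ 62 (mod 623). Now have (62 / 623).
Factor out 2: 62 = 2·31. Since 623 ≡ 7 (mod 8), (2 / 623) = +1. Now have (31 / 623).
Both 31 ≡ 3 and 623 ≡ 3 (mod 4), so reciprocity gives (31 / 623) = -(623 / 31). Reduce: 623 ≡ 3 (mod 31). Now have -(3 / 31).
Both 3 ≡ 3 and 31 ≡ 3 (mod 4), so reciprocity gives (3 / 31) = -(31 / 3). Reduce: 31 ≡ 1 (mod 3). Now have (1 / 3).
(1 / 3) = 1. Collecting the sign factors: 1.

1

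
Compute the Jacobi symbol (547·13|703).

By multiplicativity, (547·13|703) = (547|703)·(13|703).
First factor (547|703):
Both 547 ≡ 3 and 703 ≡ 3 (mod 4), so reciprocity gives (547|703) = -(703|547). Reduce: 703 ≡ 156 (mod 547). Now have -(156|547).
Factor out 2: 156 = 2^2·39. Since 547 ≡ 3 (mod 8), (2|547) = -1, and (2|547)^2 = +1. Now have -(39|547).
Both 39 ≡ 3 and 547 ≡ 3 (mod 4), so reciprocity gives (39|547) = -(547|39). Reduce: 547 ≡ 1 (mod 39). Now have (1|39).
(1|39) = 1. Collecting the sign factors: 1.
Second factor (13|703):
13 ≡ 1 (mod 4), so quadratic reciprocity gives (13|703) = (703|13). Reduce: 703 ≡ 1 (mod 13). Now have (1|13).
(1|13) = 1. Collecting the sign factors: 1.
Product: (1)·(1) = 1.

1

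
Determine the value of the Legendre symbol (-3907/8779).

1

(-3907/8779)
  = (4872/8779)    [-3907 ≡ 4872 mod 8779]
  = -(609/8779)    [8779 ≡ 3 mod 8 ⇒ (2/8779)^3 = -1]
  = -(8779/609)    [QR: 609 ≡ 1 mod 4, sign kept]
  = -(253/609)    [8779 ≡ 253 mod 609]
  = -(609/253)    [QR: 253 ≡ 1 mod 4, sign kept]
  = -(103/253)    [609 ≡ 103 mod 253]
  = -(253/103)    [QR: 253 ≡ 1 mod 4, sign kept]
  = -(47/103)    [253 ≡ 47 mod 103]
  = (103/47)    [QR: both ≡ 3 mod 4, sign flips]
  = (9/47)    [103 ≡ 9 mod 47]
  = (47/9)    [QR: 9 ≡ 1 mod 4, sign kept]
  = (2/9)    [47 ≡ 2 mod 9]
  = (1/9)    [9 ≡ 1 mod 8 ⇒ (2/9) = +1]
  = 1    [(1/9) = 1]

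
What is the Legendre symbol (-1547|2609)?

-1

Pull out -1: (-1547|2609) = (-1|2609)·(1547|2609). Since 2609 ≡ 1 (mod 4), (-1|2609) = +1. Now have (1547|2609).
2609 ≡ 1 (mod 4), so quadratic reciprocity gives (1547|2609) = (2609|1547). Reduce: 2609 ≡ 1062 (mod 1547). Now have (1062|1547).
Factor out 2: 1062 = 2·531. Since 1547 ≡ 3 (mod 8), (2|1547) = -1. Now have -(531|1547).
Both 531 ≡ 3 and 1547 ≡ 3 (mod 4), so reciprocity gives (531|1547) = -(1547|531). Reduce: 1547 ≡ 485 (mod 531). Now have (485|531).
485 ≡ 1 (mod 4), so quadratic reciprocity gives (485|531) = (531|485). Reduce: 531 ≡ 46 (mod 485). Now have (46|485).
Factor out 2: 46 = 2·23. Since 485 ≡ 5 (mod 8), (2|485) = -1. Now have -(23|485).
485 ≡ 1 (mod 4), so quadratic reciprocity gives (23|485) = (485|23). Reduce: 485 ≡ 2 (mod 23). Now have -(2|23).
Factor out 2: 2 = 2. Since 23 ≡ 7 (mod 8), (2|23) = +1. Now have -(1|23).
(1|23) = 1. Collecting the sign factors: -1.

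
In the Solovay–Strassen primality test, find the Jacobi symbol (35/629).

-1

(35/629)
  = (629/35)    [QR: 629 ≡ 1 mod 4, sign kept]
  = (34/35)    [629 ≡ 34 mod 35]
  = -(17/35)    [35 ≡ 3 mod 8 ⇒ (2/35) = -1]
  = -(35/17)    [QR: 17 ≡ 1 mod 4, sign kept]
  = -(1/17)    [35 ≡ 1 mod 17]
  = -1    [(1/17) = 1]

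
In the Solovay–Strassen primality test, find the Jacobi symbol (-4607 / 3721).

Reduce the numerator: -4607 ≡ 2835 (mod 3721), so (-4607 / 3721) = (2835 / 3721).
3721 ≡ 1 (mod 4), so quadratic reciprocity gives (2835 / 3721) = (3721 / 2835). Reduce: 3721 ≡ 886 (mod 2835). Now have (886 / 2835).
Factor out 2: 886 = 2·443. Since 2835 ≡ 3 (mod 8), (2 / 2835) = -1. Now have -(443 / 2835).
Both 443 ≡ 3 and 2835 ≡ 3 (mod 4), so reciprocity gives (443 / 2835) = -(2835 / 443). Reduce: 2835 ≡ 177 (mod 443). Now have (177 / 443).
177 ≡ 1 (mod 4), so quadratic reciprocity gives (177 / 443) = (443 / 177). Reduce: 443 ≡ 89 (mod 177). Now have (89 / 177).
89 ≡ 1 (mod 4), so quadratic reciprocity gives (89 / 177) = (177 / 89). Reduce: 177 ≡ 88 (mod 89). Now have (88 / 89).
Factor out 2: 88 = 2^3·11. Since 89 ≡ 1 (mod 8), (2 / 89) = +1, and (2 / 89)^3 = +1. Now have (11 / 89).
89 ≡ 1 (mod 4), so quadratic reciprocity gives (11 / 89) = (89 / 11). Reduce: 89 ≡ 1 (mod 11). Now have (1 / 11).
(1 / 11) = 1. Collecting the sign factors: 1.

1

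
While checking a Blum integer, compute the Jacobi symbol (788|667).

1

Reduce the numerator: 788 ≡ 121 (mod 667), so (788|667) = (121|667).
121 ≡ 1 (mod 4), so quadratic reciprocity gives (121|667) = (667|121). Reduce: 667 ≡ 62 (mod 121). Now have (62|121).
Factor out 2: 62 = 2·31. Since 121 ≡ 1 (mod 8), (2|121) = +1. Now have (31|121).
121 ≡ 1 (mod 4), so quadratic reciprocity gives (31|121) = (121|31). Reduce: 121 ≡ 28 (mod 31). Now have (28|31).
Factor out 2: 28 = 2^2·7. Since 31 ≡ 7 (mod 8), (2|31) = +1, and (2|31)^2 = +1. Now have (7|31).
Both 7 ≡ 3 and 31 ≡ 3 (mod 4), so reciprocity gives (7|31) = -(31|7). Reduce: 31 ≡ 3 (mod 7). Now have -(3|7).
Both 3 ≡ 3 and 7 ≡ 3 (mod 4), so reciprocity gives (3|7) = -(7|3). Reduce: 7 ≡ 1 (mod 3). Now have (1|3).
(1|3) = 1. Collecting the sign factors: 1.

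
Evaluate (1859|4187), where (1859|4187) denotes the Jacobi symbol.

1

Both 1859 ≡ 3 and 4187 ≡ 3 (mod 4), so reciprocity gives (1859|4187) = -(4187|1859). Reduce: 4187 ≡ 469 (mod 1859). Now have -(469|1859).
469 ≡ 1 (mod 4), so quadratic reciprocity gives (469|1859) = (1859|469). Reduce: 1859 ≡ 452 (mod 469). Now have -(452|469).
Factor out 2: 452 = 2^2·113. Since 469 ≡ 5 (mod 8), (2|469) = -1, and (2|469)^2 = +1. Now have -(113|469).
113 ≡ 1 (mod 4), so quadratic reciprocity gives (113|469) = (469|113). Reduce: 469 ≡ 17 (mod 113). Now have -(17|113).
17 ≡ 1 (mod 4), so quadratic reciprocity gives (17|113) = (113|17). Reduce: 113 ≡ 11 (mod 17). Now have -(11|17).
17 ≡ 1 (mod 4), so quadratic reciprocity gives (11|17) = (17|11). Reduce: 17 ≡ 6 (mod 11). Now have -(6|11).
Factor out 2: 6 = 2·3. Since 11 ≡ 3 (mod 8), (2|11) = -1. Now have (3|11).
Both 3 ≡ 3 and 11 ≡ 3 (mod 4), so reciprocity gives (3|11) = -(11|3). Reduce: 11 ≡ 2 (mod 3). Now have -(2|3).
Factor out 2: 2 = 2. Since 3 ≡ 3 (mod 8), (2|3) = -1. Now have (1|3).
(1|3) = 1. Collecting the sign factors: 1.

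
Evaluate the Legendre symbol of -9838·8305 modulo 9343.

By multiplicativity, (-9838·8305/9343) = (-9838/9343)·(8305/9343).
First factor (-9838/9343):
Reduce the numerator: -9838 ≡ 8848 (mod 9343), so (-9838/9343) = (8848/9343).
Factor out 2: 8848 = 2^4·553. Since 9343 ≡ 7 (mod 8), (2/9343) = +1, and (2/9343)^4 = +1. Now have (553/9343).
553 ≡ 1 (mod 4), so quadratic reciprocity gives (553/9343) = (9343/553). Reduce: 9343 ≡ 495 (mod 553). Now have (495/553).
553 ≡ 1 (mod 4), so quadratic reciprocity gives (495/553) = (553/495). Reduce: 553 ≡ 58 (mod 495). Now have (58/495).
Factor out 2: 58 = 2·29. Since 495 ≡ 7 (mod 8), (2/495) = +1. Now have (29/495).
29 ≡ 1 (mod 4), so quadratic reciprocity gives (29/495) = (495/29). Reduce: 495 ≡ 2 (mod 29). Now have (2/29).
Factor out 2: 2 = 2. Since 29 ≡ 5 (mod 8), (2/29) = -1. Now have -(1/29).
(1/29) = 1. Collecting the sign factors: -1.
Second factor (8305/9343):
8305 ≡ 1 (mod 4), so quadratic reciprocity gives (8305/9343) = (9343/8305). Reduce: 9343 ≡ 1038 (mod 8305). Now have (1038/8305).
Factor out 2: 1038 = 2·519. Since 8305 ≡ 1 (mod 8), (2/8305) = +1. Now have (519/8305).
8305 ≡ 1 (mod 4), so quadratic reciprocity gives (519/8305) = (8305/519). Reduce: 8305 ≡ 1 (mod 519). Now have (1/519).
(1/519) = 1. Collecting the sign factors: 1.
Product: (-1)·(1) = -1.

-1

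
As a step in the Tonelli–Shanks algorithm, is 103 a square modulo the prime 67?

yes

(103|67)
  = (36|67)    [103 ≡ 36 mod 67]
  = (9|67)    [67 ≡ 3 mod 8 ⇒ (2|67)^2 = +1]
  = (67|9)    [QR: 9 ≡ 1 mod 4, sign kept]
  = (4|9)    [67 ≡ 4 mod 9]
  = (1|9)    [9 ≡ 1 mod 8 ⇒ (2|9)^2 = +1]
  = 1    [(1|9) = 1]
The Legendre symbol is 1, so x^2 ≡ 103 (mod 67) has solution.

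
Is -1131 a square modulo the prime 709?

Pull out -1: (-1131/709) = (-1/709)·(1131/709). Since 709 ≡ 1 (mod 4), (-1/709) = +1. Now have (1131/709).
Reduce the numerator: 1131 ≡ 422 (mod 709), so (1131/709) = (422/709).
Factor out 2: 422 = 2·211. Since 709 ≡ 5 (mod 8), (2/709) = -1. Now have -(211/709).
709 ≡ 1 (mod 4), so quadratic reciprocity gives (211/709) = (709/211). Reduce: 709 ≡ 76 (mod 211). Now have -(76/211).
Factor out 2: 76 = 2^2·19. Since 211 ≡ 3 (mod 8), (2/211) = -1, and (2/211)^2 = +1. Now have -(19/211).
Both 19 ≡ 3 and 211 ≡ 3 (mod 4), so reciprocity gives (19/211) = -(211/19). Reduce: 211 ≡ 2 (mod 19). Now have (2/19).
Factor out 2: 2 = 2. Since 19 ≡ 3 (mod 8), (2/19) = -1. Now have -(1/19).
(1/19) = 1. Collecting the sign factors: -1.
(-1131/709) = -1, and 709 is prime, so -1131 is not a quadratic residue mod 709.

no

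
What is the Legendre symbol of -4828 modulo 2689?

1

Reduce the numerator: -4828 ≡ 550 (mod 2689), so (-4828|2689) = (550|2689).
Factor out 2: 550 = 2·275. Since 2689 ≡ 1 (mod 8), (2|2689) = +1. Now have (275|2689).
2689 ≡ 1 (mod 4), so quadratic reciprocity gives (275|2689) = (2689|275). Reduce: 2689 ≡ 214 (mod 275). Now have (214|275).
Factor out 2: 214 = 2·107. Since 275 ≡ 3 (mod 8), (2|275) = -1. Now have -(107|275).
Both 107 ≡ 3 and 275 ≡ 3 (mod 4), so reciprocity gives (107|275) = -(275|107). Reduce: 275 ≡ 61 (mod 107). Now have (61|107).
61 ≡ 1 (mod 4), so quadratic reciprocity gives (61|107) = (107|61). Reduce: 107 ≡ 46 (mod 61). Now have (46|61).
Factor out 2: 46 = 2·23. Since 61 ≡ 5 (mod 8), (2|61) = -1. Now have -(23|61).
61 ≡ 1 (mod 4), so quadratic reciprocity gives (23|61) = (61|23). Reduce: 61 ≡ 15 (mod 23). Now have -(15|23).
Both 15 ≡ 3 and 23 ≡ 3 (mod 4), so reciprocity gives (15|23) = -(23|15). Reduce: 23 ≡ 8 (mod 15). Now have (8|15).
Factor out 2: 8 = 2^3. Since 15 ≡ 7 (mod 8), (2|15) = +1, and (2|15)^3 = +1. Now have (1|15).
(1|15) = 1. Collecting the sign factors: 1.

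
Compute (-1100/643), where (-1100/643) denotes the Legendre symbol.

1

Reduce the numerator: -1100 ≡ 186 (mod 643), so (-1100/643) = (186/643).
Factor out 2: 186 = 2·93. Since 643 ≡ 3 (mod 8), (2/643) = -1. Now have -(93/643).
93 ≡ 1 (mod 4), so quadratic reciprocity gives (93/643) = (643/93). Reduce: 643 ≡ 85 (mod 93). Now have -(85/93).
85 ≡ 1 (mod 4), so quadratic reciprocity gives (85/93) = (93/85). Reduce: 93 ≡ 8 (mod 85). Now have -(8/85).
Factor out 2: 8 = 2^3. Since 85 ≡ 5 (mod 8), (2/85) = -1, and (2/85)^3 = -1. Now have (1/85).
(1/85) = 1. Collecting the sign factors: 1.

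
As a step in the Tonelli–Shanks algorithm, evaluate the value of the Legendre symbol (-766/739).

Pull out -1: (-766/739) = (-1/739)·(766/739). Since 739 ≡ 3 (mod 4), (-1/739) = -1. Now have -(766/739).
Reduce the numerator: 766 ≡ 27 (mod 739), so (766/739) = (27/739).
Both 27 ≡ 3 and 739 ≡ 3 (mod 4), so reciprocity gives (27/739) = -(739/27). Reduce: 739 ≡ 10 (mod 27). Now have (10/27).
Factor out 2: 10 = 2·5. Since 27 ≡ 3 (mod 8), (2/27) = -1. Now have -(5/27).
5 ≡ 1 (mod 4), so quadratic reciprocity gives (5/27) = (27/5). Reduce: 27 ≡ 2 (mod 5). Now have -(2/5).
Factor out 2: 2 = 2. Since 5 ≡ 5 (mod 8), (2/5) = -1. Now have (1/5).
(1/5) = 1. Collecting the sign factors: 1.

1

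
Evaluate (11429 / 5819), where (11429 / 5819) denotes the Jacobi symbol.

Reduce the numerator: 11429 ≡ 5610 (mod 5819), so (11429 / 5819) = (5610 / 5819).
Factor out 2: 5610 = 2·2805. Since 5819 ≡ 3 (mod 8), (2 / 5819) = -1. Now have -(2805 / 5819).
2805 ≡ 1 (mod 4), so quadratic reciprocity gives (2805 / 5819) = (5819 / 2805). Reduce: 5819 ≡ 209 (mod 2805). Now have -(209 / 2805).
209 ≡ 1 (mod 4), so quadratic reciprocity gives (209 / 2805) = (2805 / 209). Reduce: 2805 ≡ 88 (mod 209). Now have -(88 / 209).
Factor out 2: 88 = 2^3·11. Since 209 ≡ 1 (mod 8), (2 / 209) = +1, and (2 / 209)^3 = +1. Now have -(11 / 209).
209 ≡ 1 (mod 4), so quadratic reciprocity gives (11 / 209) = (209 / 11). Reduce: 209 ≡ 0 (mod 11). Now have -(0 / 11).
The numerator is now 0 with denominator 11 > 1: the symbol is 0.

0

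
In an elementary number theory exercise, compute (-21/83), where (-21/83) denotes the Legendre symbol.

-1

(-21/83)
  = -(21/83)    [83 ≡ 3 mod 4 ⇒ (-1/83) = -1]
  = -(83/21)    [QR: 21 ≡ 1 mod 4, sign kept]
  = -(20/21)    [83 ≡ 20 mod 21]
  = -(5/21)    [21 ≡ 5 mod 8 ⇒ (2/21)^2 = +1]
  = -(21/5)    [QR: 5 ≡ 1 mod 4, sign kept]
  = -(1/5)    [21 ≡ 1 mod 5]
  = -1    [(1/5) = 1]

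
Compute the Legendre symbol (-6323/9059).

Pull out -1: (-6323/9059) = (-1/9059)·(6323/9059). Since 9059 ≡ 3 (mod 4), (-1/9059) = -1. Now have -(6323/9059).
Both 6323 ≡ 3 and 9059 ≡ 3 (mod 4), so reciprocity gives (6323/9059) = -(9059/6323). Reduce: 9059 ≡ 2736 (mod 6323). Now have (2736/6323).
Factor out 2: 2736 = 2^4·171. Since 6323 ≡ 3 (mod 8), (2/6323) = -1, and (2/6323)^4 = +1. Now have (171/6323).
Both 171 ≡ 3 and 6323 ≡ 3 (mod 4), so reciprocity gives (171/6323) = -(6323/171). Reduce: 6323 ≡ 167 (mod 171). Now have -(167/171).
Both 167 ≡ 3 and 171 ≡ 3 (mod 4), so reciprocity gives (167/171) = -(171/167). Reduce: 171 ≡ 4 (mod 167). Now have (4/167).
Factor out 2: 4 = 2^2. Since 167 ≡ 7 (mod 8), (2/167) = +1, and (2/167)^2 = +1. Now have (1/167).
(1/167) = 1. Collecting the sign factors: 1.

1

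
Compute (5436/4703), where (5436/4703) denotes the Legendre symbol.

-1

Reduce the numerator: 5436 ≡ 733 (mod 4703), so (5436/4703) = (733/4703).
733 ≡ 1 (mod 4), so quadratic reciprocity gives (733/4703) = (4703/733). Reduce: 4703 ≡ 305 (mod 733). Now have (305/733).
305 ≡ 1 (mod 4), so quadratic reciprocity gives (305/733) = (733/305). Reduce: 733 ≡ 123 (mod 305). Now have (123/305).
305 ≡ 1 (mod 4), so quadratic reciprocity gives (123/305) = (305/123). Reduce: 305 ≡ 59 (mod 123). Now have (59/123).
Both 59 ≡ 3 and 123 ≡ 3 (mod 4), so reciprocity gives (59/123) = -(123/59). Reduce: 123 ≡ 5 (mod 59). Now have -(5/59).
5 ≡ 1 (mod 4), so quadratic reciprocity gives (5/59) = (59/5). Reduce: 59 ≡ 4 (mod 5). Now have -(4/5).
Factor out 2: 4 = 2^2. Since 5 ≡ 5 (mod 8), (2/5) = -1, and (2/5)^2 = +1. Now have -(1/5).
(1/5) = 1. Collecting the sign factors: -1.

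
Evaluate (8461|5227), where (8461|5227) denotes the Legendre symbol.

1

(8461|5227)
  = (3234|5227)    [8461 ≡ 3234 mod 5227]
  = -(1617|5227)    [5227 ≡ 3 mod 8 ⇒ (2|5227) = -1]
  = -(5227|1617)    [QR: 1617 ≡ 1 mod 4, sign kept]
  = -(376|1617)    [5227 ≡ 376 mod 1617]
  = -(47|1617)    [1617 ≡ 1 mod 8 ⇒ (2|1617)^3 = +1]
  = -(1617|47)    [QR: 1617 ≡ 1 mod 4, sign kept]
  = -(19|47)    [1617 ≡ 19 mod 47]
  = (47|19)    [QR: both ≡ 3 mod 4, sign flips]
  = (9|19)    [47 ≡ 9 mod 19]
  = (19|9)    [QR: 9 ≡ 1 mod 4, sign kept]
  = (1|9)    [19 ≡ 1 mod 9]
  = 1    [(1|9) = 1]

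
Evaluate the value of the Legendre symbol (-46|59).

-1

(-46|59)
  = -(46|59)    [59 ≡ 3 mod 4 ⇒ (-1|59) = -1]
  = (23|59)    [59 ≡ 3 mod 8 ⇒ (2|59) = -1]
  = -(59|23)    [QR: both ≡ 3 mod 4, sign flips]
  = -(13|23)    [59 ≡ 13 mod 23]
  = -(23|13)    [QR: 13 ≡ 1 mod 4, sign kept]
  = -(10|13)    [23 ≡ 10 mod 13]
  = (5|13)    [13 ≡ 5 mod 8 ⇒ (2|13) = -1]
  = (13|5)    [QR: 5 ≡ 1 mod 4, sign kept]
  = (3|5)    [13 ≡ 3 mod 5]
  = (5|3)    [QR: 5 ≡ 1 mod 4, sign kept]
  = (2|3)    [5 ≡ 2 mod 3]
  = -(1|3)    [3 ≡ 3 mod 8 ⇒ (2|3) = -1]
  = -1    [(1|3) = 1]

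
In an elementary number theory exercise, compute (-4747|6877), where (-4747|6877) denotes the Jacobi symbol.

(-4747|6877)
  = (4747|6877)    [6877 ≡ 1 mod 4 ⇒ (-1|6877) = +1]
  = (6877|4747)    [QR: 6877 ≡ 1 mod 4, sign kept]
  = (2130|4747)    [6877 ≡ 2130 mod 4747]
  = -(1065|4747)    [4747 ≡ 3 mod 8 ⇒ (2|4747) = -1]
  = -(4747|1065)    [QR: 1065 ≡ 1 mod 4, sign kept]
  = -(487|1065)    [4747 ≡ 487 mod 1065]
  = -(1065|487)    [QR: 1065 ≡ 1 mod 4, sign kept]
  = -(91|487)    [1065 ≡ 91 mod 487]
  = (487|91)    [QR: both ≡ 3 mod 4, sign flips]
  = (32|91)    [487 ≡ 32 mod 91]
  = -(1|91)    [91 ≡ 3 mod 8 ⇒ (2|91)^5 = -1]
  = -1    [(1|91) = 1]

-1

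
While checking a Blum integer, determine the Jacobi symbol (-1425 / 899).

1

(-1425 / 899)
  = -(1425 / 899)    [899 ≡ 3 mod 4 ⇒ (-1 / 899) = -1]
  = -(526 / 899)    [1425 ≡ 526 mod 899]
  = (263 / 899)    [899 ≡ 3 mod 8 ⇒ (2 / 899) = -1]
  = -(899 / 263)    [QR: both ≡ 3 mod 4, sign flips]
  = -(110 / 263)    [899 ≡ 110 mod 263]
  = -(55 / 263)    [263 ≡ 7 mod 8 ⇒ (2 / 263) = +1]
  = (263 / 55)    [QR: both ≡ 3 mod 4, sign flips]
  = (43 / 55)    [263 ≡ 43 mod 55]
  = -(55 / 43)    [QR: both ≡ 3 mod 4, sign flips]
  = -(12 / 43)    [55 ≡ 12 mod 43]
  = -(3 / 43)    [43 ≡ 3 mod 8 ⇒ (2 / 43)^2 = +1]
  = (43 / 3)    [QR: both ≡ 3 mod 4, sign flips]
  = (1 / 3)    [43 ≡ 1 mod 3]
  = 1    [(1 / 3) = 1]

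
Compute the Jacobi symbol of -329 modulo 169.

(-329|169)
  = (9|169)    [-329 ≡ 9 mod 169]
  = (169|9)    [QR: 9 ≡ 1 mod 4, sign kept]
  = (7|9)    [169 ≡ 7 mod 9]
  = (9|7)    [QR: 9 ≡ 1 mod 4, sign kept]
  = (2|7)    [9 ≡ 2 mod 7]
  = (1|7)    [7 ≡ 7 mod 8 ⇒ (2|7) = +1]
  = 1    [(1|7) = 1]

1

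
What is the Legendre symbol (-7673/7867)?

1

(-7673/7867)
  = -(7673/7867)    [7867 ≡ 3 mod 4 ⇒ (-1/7867) = -1]
  = -(7867/7673)    [QR: 7673 ≡ 1 mod 4, sign kept]
  = -(194/7673)    [7867 ≡ 194 mod 7673]
  = -(97/7673)    [7673 ≡ 1 mod 8 ⇒ (2/7673) = +1]
  = -(7673/97)    [QR: 97 ≡ 1 mod 4, sign kept]
  = -(10/97)    [7673 ≡ 10 mod 97]
  = -(5/97)    [97 ≡ 1 mod 8 ⇒ (2/97) = +1]
  = -(97/5)    [QR: 5 ≡ 1 mod 4, sign kept]
  = -(2/5)    [97 ≡ 2 mod 5]
  = (1/5)    [5 ≡ 5 mod 8 ⇒ (2/5) = -1]
  = 1    [(1/5) = 1]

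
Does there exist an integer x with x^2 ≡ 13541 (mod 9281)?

(13541/9281)
  = (4260/9281)    [13541 ≡ 4260 mod 9281]
  = (1065/9281)    [9281 ≡ 1 mod 8 ⇒ (2/9281)^2 = +1]
  = (9281/1065)    [QR: 1065 ≡ 1 mod 4, sign kept]
  = (761/1065)    [9281 ≡ 761 mod 1065]
  = (1065/761)    [QR: 761 ≡ 1 mod 4, sign kept]
  = (304/761)    [1065 ≡ 304 mod 761]
  = (19/761)    [761 ≡ 1 mod 8 ⇒ (2/761)^4 = +1]
  = (761/19)    [QR: 761 ≡ 1 mod 4, sign kept]
  = (1/19)    [761 ≡ 1 mod 19]
  = 1    [(1/19) = 1]
The Legendre symbol is 1, so x^2 ≡ 13541 (mod 9281) has solution.

yes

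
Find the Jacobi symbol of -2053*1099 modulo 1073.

By multiplicativity, (-2053·1099/1073) = (-2053/1073)·(1099/1073).
First factor (-2053/1073):
(-2053/1073)
  = (93/1073)    [-2053 ≡ 93 mod 1073]
  = (1073/93)    [QR: 93 ≡ 1 mod 4, sign kept]
  = (50/93)    [1073 ≡ 50 mod 93]
  = -(25/93)    [93 ≡ 5 mod 8 ⇒ (2/93) = -1]
  = -(93/25)    [QR: 25 ≡ 1 mod 4, sign kept]
  = -(18/25)    [93 ≡ 18 mod 25]
  = -(9/25)    [25 ≡ 1 mod 8 ⇒ (2/25) = +1]
  = -(25/9)    [QR: 9 ≡ 1 mod 4, sign kept]
  = -(7/9)    [25 ≡ 7 mod 9]
  = -(9/7)    [QR: 9 ≡ 1 mod 4, sign kept]
  = -(2/7)    [9 ≡ 2 mod 7]
  = -(1/7)    [7 ≡ 7 mod 8 ⇒ (2/7) = +1]
  = -1    [(1/7) = 1]
Second factor (1099/1073):
(1099/1073)
  = (26/1073)    [1099 ≡ 26 mod 1073]
  = (13/1073)    [1073 ≡ 1 mod 8 ⇒ (2/1073) = +1]
  = (1073/13)    [QR: 13 ≡ 1 mod 4, sign kept]
  = (7/13)    [1073 ≡ 7 mod 13]
  = (13/7)    [QR: 13 ≡ 1 mod 4, sign kept]
  = (6/7)    [13 ≡ 6 mod 7]
  = (3/7)    [7 ≡ 7 mod 8 ⇒ (2/7) = +1]
  = -(7/3)    [QR: both ≡ 3 mod 4, sign flips]
  = -(1/3)    [7 ≡ 1 mod 3]
  = -1    [(1/3) = 1]
Product: (-1)·(-1) = 1.

1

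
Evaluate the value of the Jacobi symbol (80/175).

0

Factor out 2: 80 = 2^4·5. Since 175 ≡ 7 (mod 8), (2/175) = +1, and (2/175)^4 = +1. Now have (5/175).
5 ≡ 1 (mod 4), so quadratic reciprocity gives (5/175) = (175/5). Reduce: 175 ≡ 0 (mod 5). Now have (0/5).
The numerator is now 0 with denominator 5 > 1: the symbol is 0.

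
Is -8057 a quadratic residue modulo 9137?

yes

Pull out -1: (-8057/9137) = (-1/9137)·(8057/9137). Since 9137 ≡ 1 (mod 4), (-1/9137) = +1. Now have (8057/9137).
8057 ≡ 1 (mod 4), so quadratic reciprocity gives (8057/9137) = (9137/8057). Reduce: 9137 ≡ 1080 (mod 8057). Now have (1080/8057).
Factor out 2: 1080 = 2^3·135. Since 8057 ≡ 1 (mod 8), (2/8057) = +1, and (2/8057)^3 = +1. Now have (135/8057).
8057 ≡ 1 (mod 4), so quadratic reciprocity gives (135/8057) = (8057/135). Reduce: 8057 ≡ 92 (mod 135). Now have (92/135).
Factor out 2: 92 = 2^2·23. Since 135 ≡ 7 (mod 8), (2/135) = +1, and (2/135)^2 = +1. Now have (23/135).
Both 23 ≡ 3 and 135 ≡ 3 (mod 4), so reciprocity gives (23/135) = -(135/23). Reduce: 135 ≡ 20 (mod 23). Now have -(20/23).
Factor out 2: 20 = 2^2·5. Since 23 ≡ 7 (mod 8), (2/23) = +1, and (2/23)^2 = +1. Now have -(5/23).
5 ≡ 1 (mod 4), so quadratic reciprocity gives (5/23) = (23/5). Reduce: 23 ≡ 3 (mod 5). Now have -(3/5).
5 ≡ 1 (mod 4), so quadratic reciprocity gives (3/5) = (5/3). Reduce: 5 ≡ 2 (mod 3). Now have -(2/3).
Factor out 2: 2 = 2. Since 3 ≡ 3 (mod 8), (2/3) = -1. Now have (1/3).
(1/3) = 1. Collecting the sign factors: 1.
The Legendre symbol is 1, so x^2 ≡ -8057 (mod 9137) has solution.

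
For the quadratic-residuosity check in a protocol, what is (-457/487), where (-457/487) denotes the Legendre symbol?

Pull out -1: (-457/487) = (-1/487)·(457/487). Since 487 ≡ 3 (mod 4), (-1/487) = -1. Now have -(457/487).
457 ≡ 1 (mod 4), so quadratic reciprocity gives (457/487) = (487/457). Reduce: 487 ≡ 30 (mod 457). Now have -(30/457).
Factor out 2: 30 = 2·15. Since 457 ≡ 1 (mod 8), (2/457) = +1. Now have -(15/457).
457 ≡ 1 (mod 4), so quadratic reciprocity gives (15/457) = (457/15). Reduce: 457 ≡ 7 (mod 15). Now have -(7/15).
Both 7 ≡ 3 and 15 ≡ 3 (mod 4), so reciprocity gives (7/15) = -(15/7). Reduce: 15 ≡ 1 (mod 7). Now have (1/7).
(1/7) = 1. Collecting the sign factors: 1.

1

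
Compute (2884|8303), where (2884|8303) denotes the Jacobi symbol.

1

(2884|8303)
  = (721|8303)    [8303 ≡ 7 mod 8 ⇒ (2|8303)^2 = +1]
  = (8303|721)    [QR: 721 ≡ 1 mod 4, sign kept]
  = (372|721)    [8303 ≡ 372 mod 721]
  = (93|721)    [721 ≡ 1 mod 8 ⇒ (2|721)^2 = +1]
  = (721|93)    [QR: 93 ≡ 1 mod 4, sign kept]
  = (70|93)    [721 ≡ 70 mod 93]
  = -(35|93)    [93 ≡ 5 mod 8 ⇒ (2|93) = -1]
  = -(93|35)    [QR: 93 ≡ 1 mod 4, sign kept]
  = -(23|35)    [93 ≡ 23 mod 35]
  = (35|23)    [QR: both ≡ 3 mod 4, sign flips]
  = (12|23)    [35 ≡ 12 mod 23]
  = (3|23)    [23 ≡ 7 mod 8 ⇒ (2|23)^2 = +1]
  = -(23|3)    [QR: both ≡ 3 mod 4, sign flips]
  = -(2|3)    [23 ≡ 2 mod 3]
  = (1|3)    [3 ≡ 3 mod 8 ⇒ (2|3) = -1]
  = 1    [(1|3) = 1]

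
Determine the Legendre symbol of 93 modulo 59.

-1

(93 / 59)
  = (34 / 59)    [93 ≡ 34 mod 59]
  = -(17 / 59)    [59 ≡ 3 mod 8 ⇒ (2 / 59) = -1]
  = -(59 / 17)    [QR: 17 ≡ 1 mod 4, sign kept]
  = -(8 / 17)    [59 ≡ 8 mod 17]
  = -(1 / 17)    [17 ≡ 1 mod 8 ⇒ (2 / 17)^3 = +1]
  = -1    [(1 / 17) = 1]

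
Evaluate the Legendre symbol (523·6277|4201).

1

By multiplicativity, (523·6277|4201) = (523|4201)·(6277|4201).
First factor (523|4201):
(523|4201)
  = (4201|523)    [QR: 4201 ≡ 1 mod 4, sign kept]
  = (17|523)    [4201 ≡ 17 mod 523]
  = (523|17)    [QR: 17 ≡ 1 mod 4, sign kept]
  = (13|17)    [523 ≡ 13 mod 17]
  = (17|13)    [QR: 13 ≡ 1 mod 4, sign kept]
  = (4|13)    [17 ≡ 4 mod 13]
  = (1|13)    [13 ≡ 5 mod 8 ⇒ (2|13)^2 = +1]
  = 1    [(1|13) = 1]
Second factor (6277|4201):
(6277|4201)
  = (2076|4201)    [6277 ≡ 2076 mod 4201]
  = (519|4201)    [4201 ≡ 1 mod 8 ⇒ (2|4201)^2 = +1]
  = (4201|519)    [QR: 4201 ≡ 1 mod 4, sign kept]
  = (49|519)    [4201 ≡ 49 mod 519]
  = (519|49)    [QR: 49 ≡ 1 mod 4, sign kept]
  = (29|49)    [519 ≡ 29 mod 49]
  = (49|29)    [QR: 29 ≡ 1 mod 4, sign kept]
  = (20|29)    [49 ≡ 20 mod 29]
  = (5|29)    [29 ≡ 5 mod 8 ⇒ (2|29)^2 = +1]
  = (29|5)    [QR: 5 ≡ 1 mod 4, sign kept]
  = (4|5)    [29 ≡ 4 mod 5]
  = (1|5)    [5 ≡ 5 mod 8 ⇒ (2|5)^2 = +1]
  = 1    [(1|5) = 1]
Product: (1)·(1) = 1.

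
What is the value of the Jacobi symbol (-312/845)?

(-312/845)
  = (533/845)    [-312 ≡ 533 mod 845]
  = (845/533)    [QR: 533 ≡ 1 mod 4, sign kept]
  = (312/533)    [845 ≡ 312 mod 533]
  = -(39/533)    [533 ≡ 5 mod 8 ⇒ (2/533)^3 = -1]
  = -(533/39)    [QR: 533 ≡ 1 mod 4, sign kept]
  = -(26/39)    [533 ≡ 26 mod 39]
  = -(13/39)    [39 ≡ 7 mod 8 ⇒ (2/39) = +1]
  = -(39/13)    [QR: 13 ≡ 1 mod 4, sign kept]
  = -(0/13)    [39 ≡ 0 mod 13]
  = 0    [numerator 0, gcd > 1]

0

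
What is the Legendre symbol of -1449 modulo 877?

(-1449 / 877)
  = (305 / 877)    [-1449 ≡ 305 mod 877]
  = (877 / 305)    [QR: 305 ≡ 1 mod 4, sign kept]
  = (267 / 305)    [877 ≡ 267 mod 305]
  = (305 / 267)    [QR: 305 ≡ 1 mod 4, sign kept]
  = (38 / 267)    [305 ≡ 38 mod 267]
  = -(19 / 267)    [267 ≡ 3 mod 8 ⇒ (2 / 267) = -1]
  = (267 / 19)    [QR: both ≡ 3 mod 4, sign flips]
  = (1 / 19)    [267 ≡ 1 mod 19]
  = 1    [(1 / 19) = 1]

1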